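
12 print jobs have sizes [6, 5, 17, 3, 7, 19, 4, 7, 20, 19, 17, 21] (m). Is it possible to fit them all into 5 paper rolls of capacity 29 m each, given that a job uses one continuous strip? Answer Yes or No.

Total = 145 m; ⌈145/29⌉ = 5.
6 print jobs each exceed half the capacity and cannot share a roll, forcing at least 6 paper rolls.
At least 6 paper rolls are required, but only 5 are allowed.

No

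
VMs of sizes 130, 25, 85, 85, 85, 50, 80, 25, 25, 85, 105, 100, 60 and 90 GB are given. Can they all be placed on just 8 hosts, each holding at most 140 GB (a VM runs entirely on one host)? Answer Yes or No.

No

Total = 1030 GB; ⌈1030/140⌉ = 8.
9 VMs each exceed half the capacity and cannot share a host, forcing at least 9 hosts.
At least 9 hosts are required, but only 8 are allowed.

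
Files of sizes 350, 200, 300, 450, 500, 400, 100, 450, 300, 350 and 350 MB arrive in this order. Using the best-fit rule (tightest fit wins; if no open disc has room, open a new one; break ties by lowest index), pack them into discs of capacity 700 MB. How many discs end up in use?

7

  350 → disc 1 (new)  [load 350/700]
  200 → disc 1  [load 550/700]
  300 → disc 2 (new)  [load 300/700]
  450 → disc 3 (new)  [load 450/700]
  500 → disc 4 (new)  [load 500/700]
  400 → disc 2  [load 700/700]
  100 → disc 1  [load 650/700]
  450 → disc 5 (new)  [load 450/700]
  300 → disc 6 (new)  [load 300/700]
  350 → disc 6  [load 650/700]
  350 → disc 7 (new)  [load 350/700]
7 discs opened.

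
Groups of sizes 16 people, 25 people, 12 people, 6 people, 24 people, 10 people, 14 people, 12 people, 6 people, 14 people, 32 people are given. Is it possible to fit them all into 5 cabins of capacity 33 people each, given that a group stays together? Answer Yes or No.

No

Total = 171 people; ⌈171/33⌉ = 6.
At least 6 cabins are required, but only 5 are allowed.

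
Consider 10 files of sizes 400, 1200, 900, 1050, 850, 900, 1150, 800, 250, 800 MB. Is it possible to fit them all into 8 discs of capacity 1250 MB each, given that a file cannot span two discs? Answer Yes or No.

Yes

A valid assignment using 8 discs:
  disc 1: 1200 = 1200
  disc 2: 1150 = 1150
  disc 3: 1050 = 1050
  disc 4: 900 + 250 = 1150
  disc 5: 900 = 900
  disc 6: 850 + 400 = 1250
  disc 7: 800 = 800
  disc 8: 800 = 800
Every load is within 1250 MB, so 8 discs suffice.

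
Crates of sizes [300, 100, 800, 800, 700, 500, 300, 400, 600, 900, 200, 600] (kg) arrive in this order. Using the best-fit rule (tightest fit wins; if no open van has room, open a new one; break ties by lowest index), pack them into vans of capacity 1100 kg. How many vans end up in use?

7

  300 → van 1 (new)  [load 300/1100]
  100 → van 1  [load 400/1100]
  800 → van 2 (new)  [load 800/1100]
  800 → van 3 (new)  [load 800/1100]
  700 → van 1  [load 1100/1100]
  500 → van 4 (new)  [load 500/1100]
  300 → van 2  [load 1100/1100]
  400 → van 4  [load 900/1100]
  600 → van 5 (new)  [load 600/1100]
  900 → van 6 (new)  [load 900/1100]
  200 → van 4  [load 1100/1100]
  600 → van 7 (new)  [load 600/1100]
7 vans opened.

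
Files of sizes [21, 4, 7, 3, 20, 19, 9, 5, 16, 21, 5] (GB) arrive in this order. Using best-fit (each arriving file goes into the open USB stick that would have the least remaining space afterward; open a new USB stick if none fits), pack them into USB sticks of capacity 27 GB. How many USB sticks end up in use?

  21 → USB stick 1 (new)  [load 21/27]
  4 → USB stick 1  [load 25/27]
  7 → USB stick 2 (new)  [load 7/27]
  3 → USB stick 2  [load 10/27]
  20 → USB stick 3 (new)  [load 20/27]
  19 → USB stick 4 (new)  [load 19/27]
  9 → USB stick 2  [load 19/27]
  5 → USB stick 3  [load 25/27]
  16 → USB stick 5 (new)  [load 16/27]
  21 → USB stick 6 (new)  [load 21/27]
  5 → USB stick 6  [load 26/27]
6 USB sticks opened.

6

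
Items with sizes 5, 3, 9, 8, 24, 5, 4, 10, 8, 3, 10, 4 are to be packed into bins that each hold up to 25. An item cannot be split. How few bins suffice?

Total = 24 + 10 + 10 + 9 + 8 + 8 + 5 + 5 + 4 + 4 + 3 + 3 = 93.
Lower bound: ⌈93/25⌉ = 4 bins.
A packing using 4 bins:
  bin 1: 24 = 24
  bin 2: 10 + 10 + 5 = 25
  bin 3: 9 + 8 + 8 = 25
  bin 4: 5 + 4 + 4 + 3 + 3 = 19
This matches the lower bound, so 4 is optimal.

4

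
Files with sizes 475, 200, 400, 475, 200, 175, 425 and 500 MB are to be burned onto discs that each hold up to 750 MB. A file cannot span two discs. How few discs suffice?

5

Total = 500 + 475 + 475 + 425 + 400 + 200 + 200 + 175 = 2850 MB.
Lower bound: ⌈2850/750⌉ = 4 discs.
Also, 5 files each exceed 375 MB, and no two of those can share a disc, so at least 5 discs are needed.
A packing using 5 discs:
  disc 1: 500 + 200 = 700
  disc 2: 475 + 200 = 675
  disc 3: 475 + 175 = 650
  disc 4: 425 = 425
  disc 5: 400 = 400
This matches the lower bound, so 5 is optimal.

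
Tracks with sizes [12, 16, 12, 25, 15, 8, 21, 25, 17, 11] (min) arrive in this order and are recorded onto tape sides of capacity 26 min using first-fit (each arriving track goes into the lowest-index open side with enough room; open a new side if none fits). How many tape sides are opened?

  12 → side 1 (new)  [load 12/26]
  16 → side 2 (new)  [load 16/26]
  12 → side 1  [load 24/26]
  25 → side 3 (new)  [load 25/26]
  15 → side 4 (new)  [load 15/26]
  8 → side 2  [load 24/26]
  21 → side 5 (new)  [load 21/26]
  25 → side 6 (new)  [load 25/26]
  17 → side 7 (new)  [load 17/26]
  11 → side 4  [load 26/26]
7 tape sides opened.

7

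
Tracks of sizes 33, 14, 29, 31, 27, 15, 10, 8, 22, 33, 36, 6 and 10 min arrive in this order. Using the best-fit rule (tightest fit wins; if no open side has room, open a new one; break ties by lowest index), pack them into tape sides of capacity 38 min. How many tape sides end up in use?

  33 → side 1 (new)  [load 33/38]
  14 → side 2 (new)  [load 14/38]
  29 → side 3 (new)  [load 29/38]
  31 → side 4 (new)  [load 31/38]
  27 → side 5 (new)  [load 27/38]
  15 → side 2  [load 29/38]
  10 → side 5  [load 37/38]
  8 → side 2  [load 37/38]
  22 → side 6 (new)  [load 22/38]
  33 → side 7 (new)  [load 33/38]
  36 → side 8 (new)  [load 36/38]
  6 → side 4  [load 37/38]
  10 → side 6  [load 32/38]
8 tape sides opened.

8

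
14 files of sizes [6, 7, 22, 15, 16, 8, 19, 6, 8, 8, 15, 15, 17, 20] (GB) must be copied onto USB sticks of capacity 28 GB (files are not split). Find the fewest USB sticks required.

8

Total = 22 + 20 + 19 + 17 + 16 + 15 + 15 + 15 + 8 + 8 + 8 + 7 + 6 + 6 = 182 GB.
Lower bound: ⌈182/28⌉ = 7 USB sticks.
Also, 8 files each exceed 14 GB, and no two of those can share a USB stick, so at least 8 USB sticks are needed.
A packing using 8 USB sticks:
  USB stick 1: 22 + 6 = 28
  USB stick 2: 20 + 8 = 28
  USB stick 3: 19 + 8 = 27
  USB stick 4: 17 + 8 = 25
  USB stick 5: 16 + 7 = 23
  USB stick 6: 15 + 6 = 21
  USB stick 7: 15 = 15
  USB stick 8: 15 = 15
This matches the lower bound, so 8 is optimal.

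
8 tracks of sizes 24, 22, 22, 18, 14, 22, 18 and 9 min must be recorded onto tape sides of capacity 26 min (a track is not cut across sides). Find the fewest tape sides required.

7

Total = 24 + 22 + 22 + 22 + 18 + 18 + 14 + 9 = 149 min.
Lower bound: ⌈149/26⌉ = 6 tape sides.
Also, 7 tracks each exceed 13 min, and no two of those can share a side, so at least 7 tape sides are needed.
A packing using 7 tape sides:
  side 1: 24 = 24
  side 2: 22 = 22
  side 3: 22 = 22
  side 4: 22 = 22
  side 5: 18 = 18
  side 6: 18 = 18
  side 7: 14 + 9 = 23
This matches the lower bound, so 7 is optimal.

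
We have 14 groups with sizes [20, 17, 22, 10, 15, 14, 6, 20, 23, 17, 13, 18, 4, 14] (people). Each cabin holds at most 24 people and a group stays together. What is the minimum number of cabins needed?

11

Total = 23 + 22 + 20 + 20 + 18 + 17 + 17 + 15 + 14 + 14 + 13 + 10 + 6 + 4 = 213 people.
Lower bound: ⌈213/24⌉ = 9 cabins.
Also, 11 groups each exceed 12 people, and no two of those can share a cabin, so at least 11 cabins are needed.
A packing using 11 cabins:
  cabin 1: 23 = 23
  cabin 2: 22 = 22
  cabin 3: 20 + 4 = 24
  cabin 4: 20 = 20
  cabin 5: 18 + 6 = 24
  cabin 6: 17 = 17
  cabin 7: 17 = 17
  cabin 8: 15 = 15
  cabin 9: 14 + 10 = 24
  cabin 10: 14 = 14
  cabin 11: 13 = 13
This matches the lower bound, so 11 is optimal.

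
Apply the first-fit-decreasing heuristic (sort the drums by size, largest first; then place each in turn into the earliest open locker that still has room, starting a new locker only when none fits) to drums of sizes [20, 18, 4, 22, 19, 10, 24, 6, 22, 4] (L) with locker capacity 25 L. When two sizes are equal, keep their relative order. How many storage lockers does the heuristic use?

7

Sorted descending: 24, 22, 22, 20, 19, 18, 10, 6, 4, 4.
  24 → locker 1 (new)  [load 24/25]
  22 → locker 2 (new)  [load 22/25]
  22 → locker 3 (new)  [load 22/25]
  20 → locker 4 (new)  [load 20/25]
  19 → locker 5 (new)  [load 19/25]
  18 → locker 6 (new)  [load 18/25]
  10 → locker 7 (new)  [load 10/25]
  6 → locker 5  [load 25/25]
  4 → locker 4  [load 24/25]
  4 → locker 6  [load 22/25]
7 storage lockers opened.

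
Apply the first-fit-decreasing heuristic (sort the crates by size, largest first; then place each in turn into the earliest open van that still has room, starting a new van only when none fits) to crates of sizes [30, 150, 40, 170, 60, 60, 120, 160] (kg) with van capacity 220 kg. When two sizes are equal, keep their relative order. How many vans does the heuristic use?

4

Sorted descending: 170, 160, 150, 120, 60, 60, 40, 30.
  170 → van 1 (new)  [load 170/220]
  160 → van 2 (new)  [load 160/220]
  150 → van 3 (new)  [load 150/220]
  120 → van 4 (new)  [load 120/220]
  60 → van 2  [load 220/220]
  60 → van 3  [load 210/220]
  40 → van 1  [load 210/220]
  30 → van 4  [load 150/220]
4 vans opened.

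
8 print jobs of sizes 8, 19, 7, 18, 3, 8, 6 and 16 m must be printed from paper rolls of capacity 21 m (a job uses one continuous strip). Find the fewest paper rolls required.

Total = 19 + 18 + 16 + 8 + 8 + 7 + 6 + 3 = 85 m.
Lower bound: ⌈85/21⌉ = 5 paper rolls.
A packing using 5 paper rolls:
  roll 1: 19 = 19
  roll 2: 18 + 3 = 21
  roll 3: 16 = 16
  roll 4: 8 + 8 = 16
  roll 5: 7 + 6 = 13
This matches the lower bound, so 5 is optimal.

5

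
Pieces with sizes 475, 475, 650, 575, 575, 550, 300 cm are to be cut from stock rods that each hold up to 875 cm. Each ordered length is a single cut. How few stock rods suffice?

Total = 650 + 575 + 575 + 550 + 475 + 475 + 300 = 3600 cm.
Lower bound: ⌈3600/875⌉ = 5 stock rods.
Also, 6 pieces each exceed 875/2 cm, and no two of those can share a stock rod, so at least 6 stock rods are needed.
A packing using 6 stock rods:
  stock rod 1: 650 = 650
  stock rod 2: 575 + 300 = 875
  stock rod 3: 575 = 575
  stock rod 4: 550 = 550
  stock rod 5: 475 = 475
  stock rod 6: 475 = 475
This matches the lower bound, so 6 is optimal.

6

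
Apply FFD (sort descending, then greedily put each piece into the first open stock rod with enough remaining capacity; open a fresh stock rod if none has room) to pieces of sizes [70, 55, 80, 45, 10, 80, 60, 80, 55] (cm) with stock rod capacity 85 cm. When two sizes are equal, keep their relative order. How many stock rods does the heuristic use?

Sorted descending: 80, 80, 80, 70, 60, 55, 55, 45, 10.
  80 → stock rod 1 (new)  [load 80/85]
  80 → stock rod 2 (new)  [load 80/85]
  80 → stock rod 3 (new)  [load 80/85]
  70 → stock rod 4 (new)  [load 70/85]
  60 → stock rod 5 (new)  [load 60/85]
  55 → stock rod 6 (new)  [load 55/85]
  55 → stock rod 7 (new)  [load 55/85]
  45 → stock rod 8 (new)  [load 45/85]
  10 → stock rod 4  [load 80/85]
8 stock rods opened.

8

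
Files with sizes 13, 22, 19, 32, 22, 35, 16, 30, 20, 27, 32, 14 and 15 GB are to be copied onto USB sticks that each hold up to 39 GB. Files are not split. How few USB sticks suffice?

Total = 35 + 32 + 32 + 30 + 27 + 22 + 22 + 20 + 19 + 16 + 15 + 14 + 13 = 297 GB.
Lower bound: ⌈297/39⌉ = 8 USB sticks.
A packing using 9 USB sticks:
  USB stick 1: 35 = 35
  USB stick 2: 32 = 32
  USB stick 3: 32 = 32
  USB stick 4: 30 = 30
  USB stick 5: 27 = 27
  USB stick 6: 22 + 16 = 38
  USB stick 7: 22 + 15 = 37
  USB stick 8: 20 + 19 = 39
  USB stick 9: 14 + 13 = 27
No arrangement into 8 USB sticks stays within capacity, so 9 is optimal.

9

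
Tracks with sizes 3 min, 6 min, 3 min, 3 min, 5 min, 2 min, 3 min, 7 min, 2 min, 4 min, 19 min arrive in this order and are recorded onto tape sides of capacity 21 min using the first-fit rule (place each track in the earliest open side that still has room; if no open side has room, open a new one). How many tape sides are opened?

  3 → side 1 (new)  [load 3/21]
  6 → side 1  [load 9/21]
  3 → side 1  [load 12/21]
  3 → side 1  [load 15/21]
  5 → side 1  [load 20/21]
  2 → side 2 (new)  [load 2/21]
  3 → side 2  [load 5/21]
  7 → side 2  [load 12/21]
  2 → side 2  [load 14/21]
  4 → side 2  [load 18/21]
  19 → side 3 (new)  [load 19/21]
3 tape sides opened.

3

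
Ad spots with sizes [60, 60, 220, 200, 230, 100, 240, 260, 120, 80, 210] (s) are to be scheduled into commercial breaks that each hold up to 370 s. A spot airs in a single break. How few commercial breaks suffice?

6

Total = 260 + 240 + 230 + 220 + 210 + 200 + 120 + 100 + 80 + 60 + 60 = 1780 s.
Lower bound: ⌈1780/370⌉ = 5 commercial breaks.
Also, 6 ad spots each exceed 185 s, and no two of those can share a break, so at least 6 commercial breaks are needed.
A packing using 6 commercial breaks:
  break 1: 260 + 100 = 360
  break 2: 240 + 120 = 360
  break 3: 230 + 80 + 60 = 370
  break 4: 220 + 60 = 280
  break 5: 210 = 210
  break 6: 200 = 200
This matches the lower bound, so 6 is optimal.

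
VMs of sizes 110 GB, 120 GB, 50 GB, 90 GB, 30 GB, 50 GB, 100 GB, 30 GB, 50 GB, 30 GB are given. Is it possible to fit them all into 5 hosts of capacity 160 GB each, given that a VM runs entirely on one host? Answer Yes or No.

A valid assignment using 5 hosts:
  host 1: 120 + 30 = 150
  host 2: 110 + 50 = 160
  host 3: 100 + 50 = 150
  host 4: 90 + 50 = 140
  host 5: 30 + 30 = 60
Every load is within 160 GB, so 5 hosts suffice.

Yes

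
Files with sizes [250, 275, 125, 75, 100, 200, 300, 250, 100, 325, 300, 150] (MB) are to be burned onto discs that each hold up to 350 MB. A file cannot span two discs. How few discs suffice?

8

Total = 325 + 300 + 300 + 275 + 250 + 250 + 200 + 150 + 125 + 100 + 100 + 75 = 2450 MB.
Lower bound: ⌈2450/350⌉ = 7 discs.
A packing using 8 discs:
  disc 1: 325 = 325
  disc 2: 300 = 300
  disc 3: 300 = 300
  disc 4: 275 + 75 = 350
  disc 5: 250 + 100 = 350
  disc 6: 250 + 100 = 350
  disc 7: 200 + 150 = 350
  disc 8: 125 = 125
No arrangement into 7 discs stays within capacity, so 8 is optimal.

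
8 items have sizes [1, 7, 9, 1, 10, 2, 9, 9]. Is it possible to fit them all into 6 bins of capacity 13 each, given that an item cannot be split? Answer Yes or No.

A valid assignment using 5 bins:
  bin 1: 10 + 2 + 1 = 13
  bin 2: 9 + 1 = 10
  bin 3: 9 = 9
  bin 4: 9 = 9
  bin 5: 7 = 7
That uses only 5 ≤ 6, so 6 bins are enough.

Yes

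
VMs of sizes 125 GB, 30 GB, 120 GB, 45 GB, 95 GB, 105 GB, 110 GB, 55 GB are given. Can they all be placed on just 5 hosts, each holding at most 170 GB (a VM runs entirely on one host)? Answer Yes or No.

Yes

A valid assignment using 5 hosts:
  host 1: 125 + 45 = 170
  host 2: 120 + 30 = 150
  host 3: 110 + 55 = 165
  host 4: 105 = 105
  host 5: 95 = 95
Every load is within 170 GB, so 5 hosts suffice.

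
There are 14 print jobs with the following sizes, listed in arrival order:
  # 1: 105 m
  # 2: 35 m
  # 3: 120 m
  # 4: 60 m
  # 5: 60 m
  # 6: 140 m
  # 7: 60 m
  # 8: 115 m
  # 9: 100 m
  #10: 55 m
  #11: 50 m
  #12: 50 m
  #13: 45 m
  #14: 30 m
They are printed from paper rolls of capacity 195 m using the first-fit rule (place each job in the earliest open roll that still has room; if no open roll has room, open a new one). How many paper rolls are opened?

6

  105 → roll 1 (new)  [load 105/195]
  35 → roll 1  [load 140/195]
  120 → roll 2 (new)  [load 120/195]
  60 → roll 2  [load 180/195]
  60 → roll 3 (new)  [load 60/195]
  140 → roll 4 (new)  [load 140/195]
  60 → roll 3  [load 120/195]
  115 → roll 5 (new)  [load 115/195]
  100 → roll 6 (new)  [load 100/195]
  55 → roll 1  [load 195/195]
  50 → roll 3  [load 170/195]
  50 → roll 4  [load 190/195]
  45 → roll 5  [load 160/195]
  30 → roll 5  [load 190/195]
6 paper rolls opened.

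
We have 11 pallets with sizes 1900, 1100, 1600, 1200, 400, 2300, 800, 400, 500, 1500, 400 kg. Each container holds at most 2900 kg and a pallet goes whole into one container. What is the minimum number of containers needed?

5

Total = 2300 + 1900 + 1600 + 1500 + 1200 + 1100 + 800 + 500 + 400 + 400 + 400 = 12100 kg.
Lower bound: ⌈12100/2900⌉ = 5 containers.
A packing using 5 containers:
  container 1: 2300 + 500 = 2800
  container 2: 1900 + 800 = 2700
  container 3: 1600 + 1200 = 2800
  container 4: 1500 + 1100 = 2600
  container 5: 400 + 400 + 400 = 1200
This matches the lower bound, so 5 is optimal.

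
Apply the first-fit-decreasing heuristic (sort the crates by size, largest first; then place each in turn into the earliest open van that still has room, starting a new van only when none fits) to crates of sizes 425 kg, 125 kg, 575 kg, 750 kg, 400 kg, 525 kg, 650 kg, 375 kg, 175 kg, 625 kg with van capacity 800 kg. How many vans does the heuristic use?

Sorted descending: 750, 650, 625, 575, 525, 425, 400, 375, 175, 125.
  750 → van 1 (new)  [load 750/800]
  650 → van 2 (new)  [load 650/800]
  625 → van 3 (new)  [load 625/800]
  575 → van 4 (new)  [load 575/800]
  525 → van 5 (new)  [load 525/800]
  425 → van 6 (new)  [load 425/800]
  400 → van 7 (new)  [load 400/800]
  375 → van 6  [load 800/800]
  175 → van 3  [load 800/800]
  125 → van 2  [load 775/800]
7 vans opened.

7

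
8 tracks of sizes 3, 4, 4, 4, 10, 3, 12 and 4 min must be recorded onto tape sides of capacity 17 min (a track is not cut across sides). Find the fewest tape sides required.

3

Total = 12 + 10 + 4 + 4 + 4 + 4 + 3 + 3 = 44 min.
Lower bound: ⌈44/17⌉ = 3 tape sides.
A packing using 3 tape sides:
  side 1: 12 + 4 = 16
  side 2: 10 + 4 + 3 = 17
  side 3: 4 + 4 + 3 = 11
This matches the lower bound, so 3 is optimal.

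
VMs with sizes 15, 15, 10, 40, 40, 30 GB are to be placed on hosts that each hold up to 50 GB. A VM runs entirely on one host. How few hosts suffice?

4

Total = 40 + 40 + 30 + 15 + 15 + 10 = 150 GB.
Lower bound: ⌈150/50⌉ = 3 hosts.
A packing using 4 hosts:
  host 1: 40 + 10 = 50
  host 2: 40 = 40
  host 3: 30 + 15 = 45
  host 4: 15 = 15
No arrangement into 3 hosts stays within capacity, so 4 is optimal.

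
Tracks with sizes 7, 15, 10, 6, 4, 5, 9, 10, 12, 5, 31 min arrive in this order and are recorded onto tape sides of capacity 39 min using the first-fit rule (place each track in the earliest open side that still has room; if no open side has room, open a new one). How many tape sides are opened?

4

  7 → side 1 (new)  [load 7/39]
  15 → side 1  [load 22/39]
  10 → side 1  [load 32/39]
  6 → side 1  [load 38/39]
  4 → side 2 (new)  [load 4/39]
  5 → side 2  [load 9/39]
  9 → side 2  [load 18/39]
  10 → side 2  [load 28/39]
  12 → side 3 (new)  [load 12/39]
  5 → side 2  [load 33/39]
  31 → side 4 (new)  [load 31/39]
4 tape sides opened.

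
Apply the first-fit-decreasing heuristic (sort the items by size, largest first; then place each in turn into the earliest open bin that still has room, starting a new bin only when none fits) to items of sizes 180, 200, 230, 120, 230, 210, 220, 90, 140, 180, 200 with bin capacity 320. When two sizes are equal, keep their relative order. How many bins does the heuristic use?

8

Sorted descending: 230, 230, 220, 210, 200, 200, 180, 180, 140, 120, 90.
  230 → bin 1 (new)  [load 230/320]
  230 → bin 2 (new)  [load 230/320]
  220 → bin 3 (new)  [load 220/320]
  210 → bin 4 (new)  [load 210/320]
  200 → bin 5 (new)  [load 200/320]
  200 → bin 6 (new)  [load 200/320]
  180 → bin 7 (new)  [load 180/320]
  180 → bin 8 (new)  [load 180/320]
  140 → bin 7  [load 320/320]
  120 → bin 5  [load 320/320]
  90 → bin 1  [load 320/320]
8 bins opened.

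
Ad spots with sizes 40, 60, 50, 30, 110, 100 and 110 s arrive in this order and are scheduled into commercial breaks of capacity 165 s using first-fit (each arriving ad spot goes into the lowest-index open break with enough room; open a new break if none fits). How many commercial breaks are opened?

  40 → break 1 (new)  [load 40/165]
  60 → break 1  [load 100/165]
  50 → break 1  [load 150/165]
  30 → break 2 (new)  [load 30/165]
  110 → break 2  [load 140/165]
  100 → break 3 (new)  [load 100/165]
  110 → break 4 (new)  [load 110/165]
4 commercial breaks opened.

4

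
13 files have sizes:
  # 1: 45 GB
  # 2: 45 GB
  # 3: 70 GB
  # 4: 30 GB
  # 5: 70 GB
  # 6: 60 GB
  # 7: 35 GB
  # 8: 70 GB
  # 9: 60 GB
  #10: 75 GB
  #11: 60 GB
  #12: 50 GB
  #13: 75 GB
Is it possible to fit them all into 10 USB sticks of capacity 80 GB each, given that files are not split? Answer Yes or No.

Total = 745 GB; ⌈745/80⌉ = 10.
11 files each exceed half the capacity and cannot share a USB stick, forcing at least 11 USB sticks.
At least 11 USB sticks are required, but only 10 are allowed.

No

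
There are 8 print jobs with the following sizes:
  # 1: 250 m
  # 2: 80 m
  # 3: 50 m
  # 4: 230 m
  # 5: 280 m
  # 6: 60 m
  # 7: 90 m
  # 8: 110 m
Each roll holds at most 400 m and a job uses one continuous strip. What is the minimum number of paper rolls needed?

3

Total = 280 + 250 + 230 + 110 + 90 + 80 + 60 + 50 = 1150 m.
Lower bound: ⌈1150/400⌉ = 3 paper rolls.
A packing using 3 paper rolls:
  roll 1: 280 + 110 = 390
  roll 2: 250 + 90 + 60 = 400
  roll 3: 230 + 80 + 50 = 360
This matches the lower bound, so 3 is optimal.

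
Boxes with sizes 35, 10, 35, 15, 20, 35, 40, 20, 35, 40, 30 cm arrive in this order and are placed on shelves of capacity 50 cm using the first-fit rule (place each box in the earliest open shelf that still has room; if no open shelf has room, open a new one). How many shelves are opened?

8

  35 → shelf 1 (new)  [load 35/50]
  10 → shelf 1  [load 45/50]
  35 → shelf 2 (new)  [load 35/50]
  15 → shelf 2  [load 50/50]
  20 → shelf 3 (new)  [load 20/50]
  35 → shelf 4 (new)  [load 35/50]
  40 → shelf 5 (new)  [load 40/50]
  20 → shelf 3  [load 40/50]
  35 → shelf 6 (new)  [load 35/50]
  40 → shelf 7 (new)  [load 40/50]
  30 → shelf 8 (new)  [load 30/50]
8 shelves opened.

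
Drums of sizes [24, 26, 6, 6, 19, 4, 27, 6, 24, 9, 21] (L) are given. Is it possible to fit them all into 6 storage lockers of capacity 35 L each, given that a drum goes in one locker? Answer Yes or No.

A valid assignment using 6 storage lockers:
  locker 1: 27 + 6 = 33
  locker 2: 26 + 9 = 35
  locker 3: 24 + 6 + 4 = 34
  locker 4: 24 + 6 = 30
  locker 5: 21 = 21
  locker 6: 19 = 19
Every load is within 35 L, so 6 storage lockers suffice.

Yes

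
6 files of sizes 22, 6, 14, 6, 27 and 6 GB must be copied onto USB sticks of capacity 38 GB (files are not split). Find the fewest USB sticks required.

Total = 27 + 22 + 14 + 6 + 6 + 6 = 81 GB.
Lower bound: ⌈81/38⌉ = 3 USB sticks.
A packing using 3 USB sticks:
  USB stick 1: 27 + 6 = 33
  USB stick 2: 22 + 14 = 36
  USB stick 3: 6 + 6 = 12
This matches the lower bound, so 3 is optimal.

3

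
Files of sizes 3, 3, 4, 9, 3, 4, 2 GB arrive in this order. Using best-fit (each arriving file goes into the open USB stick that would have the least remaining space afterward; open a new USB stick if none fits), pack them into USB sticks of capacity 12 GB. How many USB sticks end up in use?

  3 → USB stick 1 (new)  [load 3/12]
  3 → USB stick 1  [load 6/12]
  4 → USB stick 1  [load 10/12]
  9 → USB stick 2 (new)  [load 9/12]
  3 → USB stick 2  [load 12/12]
  4 → USB stick 3 (new)  [load 4/12]
  2 → USB stick 1  [load 12/12]
3 USB sticks opened.

3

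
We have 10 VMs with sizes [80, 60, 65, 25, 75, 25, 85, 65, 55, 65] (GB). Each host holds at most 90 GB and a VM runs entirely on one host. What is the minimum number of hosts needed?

8

Total = 85 + 80 + 75 + 65 + 65 + 65 + 60 + 55 + 25 + 25 = 600 GB.
Lower bound: ⌈600/90⌉ = 7 hosts.
Also, 8 VMs each exceed 45 GB, and no two of those can share a host, so at least 8 hosts are needed.
A packing using 8 hosts:
  host 1: 85 = 85
  host 2: 80 = 80
  host 3: 75 = 75
  host 4: 65 + 25 = 90
  host 5: 65 + 25 = 90
  host 6: 65 = 65
  host 7: 60 = 60
  host 8: 55 = 55
This matches the lower bound, so 8 is optimal.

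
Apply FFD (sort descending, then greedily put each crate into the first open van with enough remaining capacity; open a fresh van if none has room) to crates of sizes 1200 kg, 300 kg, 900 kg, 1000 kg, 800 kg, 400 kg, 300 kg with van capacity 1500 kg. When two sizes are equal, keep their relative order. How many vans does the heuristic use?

4

Sorted descending: 1200, 1000, 900, 800, 400, 300, 300.
  1200 → van 1 (new)  [load 1200/1500]
  1000 → van 2 (new)  [load 1000/1500]
  900 → van 3 (new)  [load 900/1500]
  800 → van 4 (new)  [load 800/1500]
  400 → van 2  [load 1400/1500]
  300 → van 1  [load 1500/1500]
  300 → van 3  [load 1200/1500]
4 vans opened.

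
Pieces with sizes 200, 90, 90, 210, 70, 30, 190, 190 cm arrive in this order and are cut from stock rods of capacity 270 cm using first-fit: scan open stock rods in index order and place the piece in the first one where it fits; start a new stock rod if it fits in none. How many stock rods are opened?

5

  200 → stock rod 1 (new)  [load 200/270]
  90 → stock rod 2 (new)  [load 90/270]
  90 → stock rod 2  [load 180/270]
  210 → stock rod 3 (new)  [load 210/270]
  70 → stock rod 1  [load 270/270]
  30 → stock rod 2  [load 210/270]
  190 → stock rod 4 (new)  [load 190/270]
  190 → stock rod 5 (new)  [load 190/270]
5 stock rods opened.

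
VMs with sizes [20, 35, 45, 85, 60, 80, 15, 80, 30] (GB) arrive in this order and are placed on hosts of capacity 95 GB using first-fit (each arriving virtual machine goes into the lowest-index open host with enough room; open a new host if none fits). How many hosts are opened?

6

  20 → host 1 (new)  [load 20/95]
  35 → host 1  [load 55/95]
  45 → host 2 (new)  [load 45/95]
  85 → host 3 (new)  [load 85/95]
  60 → host 4 (new)  [load 60/95]
  80 → host 5 (new)  [load 80/95]
  15 → host 1  [load 70/95]
  80 → host 6 (new)  [load 80/95]
  30 → host 2  [load 75/95]
6 hosts opened.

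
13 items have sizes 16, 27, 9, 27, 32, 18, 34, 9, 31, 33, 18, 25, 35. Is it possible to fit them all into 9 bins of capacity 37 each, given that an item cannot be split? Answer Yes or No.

No

Total = 314; ⌈314/37⌉ = 9.
The bound of 9 does not rule out 9, but exhaustive search shows no assignment into 9 bins of capacity 37 exists — the minimum is 10.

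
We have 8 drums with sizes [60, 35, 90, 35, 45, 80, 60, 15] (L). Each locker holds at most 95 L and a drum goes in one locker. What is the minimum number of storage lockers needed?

Total = 90 + 80 + 60 + 60 + 45 + 35 + 35 + 15 = 420 L.
Lower bound: ⌈420/95⌉ = 5 storage lockers.
A packing using 5 storage lockers:
  locker 1: 90 = 90
  locker 2: 80 + 15 = 95
  locker 3: 60 + 35 = 95
  locker 4: 60 + 35 = 95
  locker 5: 45 = 45
This matches the lower bound, so 5 is optimal.

5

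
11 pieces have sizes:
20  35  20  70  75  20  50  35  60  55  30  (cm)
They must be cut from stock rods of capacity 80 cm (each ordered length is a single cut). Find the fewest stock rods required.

7

Total = 75 + 70 + 60 + 55 + 50 + 35 + 35 + 30 + 20 + 20 + 20 = 470 cm.
Lower bound: ⌈470/80⌉ = 6 stock rods.
A packing using 7 stock rods:
  stock rod 1: 75 = 75
  stock rod 2: 70 = 70
  stock rod 3: 60 + 20 = 80
  stock rod 4: 55 + 20 = 75
  stock rod 5: 50 + 30 = 80
  stock rod 6: 35 + 35 = 70
  stock rod 7: 20 = 20
No arrangement into 6 stock rods stays within capacity, so 7 is optimal.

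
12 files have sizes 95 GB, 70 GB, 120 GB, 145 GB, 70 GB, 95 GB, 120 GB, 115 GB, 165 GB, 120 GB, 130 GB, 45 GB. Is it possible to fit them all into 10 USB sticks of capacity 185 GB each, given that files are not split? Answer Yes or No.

Yes

A valid assignment using 9 USB sticks:
  USB stick 1: 165 = 165
  USB stick 2: 145 = 145
  USB stick 3: 130 + 45 = 175
  USB stick 4: 120 = 120
  USB stick 5: 120 = 120
  USB stick 6: 120 = 120
  USB stick 7: 115 + 70 = 185
  USB stick 8: 95 + 70 = 165
  USB stick 9: 95 = 95
That uses only 9 ≤ 10, so 10 USB sticks are enough.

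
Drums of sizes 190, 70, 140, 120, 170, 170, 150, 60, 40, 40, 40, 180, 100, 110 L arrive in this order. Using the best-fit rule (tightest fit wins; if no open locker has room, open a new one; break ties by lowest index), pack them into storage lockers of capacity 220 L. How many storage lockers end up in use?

8

  190 → locker 1 (new)  [load 190/220]
  70 → locker 2 (new)  [load 70/220]
  140 → locker 2  [load 210/220]
  120 → locker 3 (new)  [load 120/220]
  170 → locker 4 (new)  [load 170/220]
  170 → locker 5 (new)  [load 170/220]
  150 → locker 6 (new)  [load 150/220]
  60 → locker 6  [load 210/220]
  40 → locker 4  [load 210/220]
  40 → locker 5  [load 210/220]
  40 → locker 3  [load 160/220]
  180 → locker 7 (new)  [load 180/220]
  100 → locker 8 (new)  [load 100/220]
  110 → locker 8  [load 210/220]
8 storage lockers opened.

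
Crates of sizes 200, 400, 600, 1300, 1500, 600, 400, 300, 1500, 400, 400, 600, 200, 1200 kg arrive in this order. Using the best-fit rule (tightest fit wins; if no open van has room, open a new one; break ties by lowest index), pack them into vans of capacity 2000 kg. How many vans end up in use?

  200 → van 1 (new)  [load 200/2000]
  400 → van 1  [load 600/2000]
  600 → van 1  [load 1200/2000]
  1300 → van 2 (new)  [load 1300/2000]
  1500 → van 3 (new)  [load 1500/2000]
  600 → van 2  [load 1900/2000]
  400 → van 3  [load 1900/2000]
  300 → van 1  [load 1500/2000]
  1500 → van 4 (new)  [load 1500/2000]
  400 → van 1  [load 1900/2000]
  400 → van 4  [load 1900/2000]
  600 → van 5 (new)  [load 600/2000]
  200 → van 5  [load 800/2000]
  1200 → van 5  [load 2000/2000]
5 vans opened.

5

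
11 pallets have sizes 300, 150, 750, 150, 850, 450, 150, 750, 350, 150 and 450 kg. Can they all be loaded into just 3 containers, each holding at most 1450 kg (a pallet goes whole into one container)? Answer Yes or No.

Total = 4500 kg; ⌈4500/1450⌉ = 4.
At least 4 containers are required, but only 3 are allowed.

No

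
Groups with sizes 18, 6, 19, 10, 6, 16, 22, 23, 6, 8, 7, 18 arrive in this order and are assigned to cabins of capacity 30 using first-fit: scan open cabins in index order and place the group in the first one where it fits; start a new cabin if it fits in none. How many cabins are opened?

  18 → cabin 1 (new)  [load 18/30]
  6 → cabin 1  [load 24/30]
  19 → cabin 2 (new)  [load 19/30]
  10 → cabin 2  [load 29/30]
  6 → cabin 1  [load 30/30]
  16 → cabin 3 (new)  [load 16/30]
  22 → cabin 4 (new)  [load 22/30]
  23 → cabin 5 (new)  [load 23/30]
  6 → cabin 3  [load 22/30]
  8 → cabin 3  [load 30/30]
  7 → cabin 4  [load 29/30]
  18 → cabin 6 (new)  [load 18/30]
6 cabins opened.

6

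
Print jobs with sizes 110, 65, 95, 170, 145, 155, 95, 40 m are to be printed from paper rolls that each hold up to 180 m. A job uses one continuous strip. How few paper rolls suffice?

6

Total = 170 + 155 + 145 + 110 + 95 + 95 + 65 + 40 = 875 m.
Lower bound: ⌈875/180⌉ = 5 paper rolls.
Also, 6 print jobs each exceed 90 m, and no two of those can share a roll, so at least 6 paper rolls are needed.
A packing using 6 paper rolls:
  roll 1: 170 = 170
  roll 2: 155 = 155
  roll 3: 145 = 145
  roll 4: 110 + 65 = 175
  roll 5: 95 + 40 = 135
  roll 6: 95 = 95
This matches the lower bound, so 6 is optimal.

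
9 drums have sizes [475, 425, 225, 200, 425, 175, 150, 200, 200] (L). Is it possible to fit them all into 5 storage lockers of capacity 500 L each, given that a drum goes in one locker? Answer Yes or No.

Total = 2475 L; ⌈2475/500⌉ = 5.
The bound of 5 does not rule out 5, but exhaustive search shows no assignment into 5 storage lockers of capacity 500 L exists — the minimum is 6.

No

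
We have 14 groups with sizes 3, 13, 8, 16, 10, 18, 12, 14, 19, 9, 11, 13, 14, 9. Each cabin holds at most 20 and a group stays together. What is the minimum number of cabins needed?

10

Total = 19 + 18 + 16 + 14 + 14 + 13 + 13 + 12 + 11 + 10 + 9 + 9 + 8 + 3 = 169.
Lower bound: ⌈169/20⌉ = 9 cabins.
A packing using 10 cabins:
  cabin 1: 19 = 19
  cabin 2: 18 = 18
  cabin 3: 16 + 3 = 19
  cabin 4: 14 = 14
  cabin 5: 14 = 14
  cabin 6: 13 = 13
  cabin 7: 13 = 13
  cabin 8: 12 + 8 = 20
  cabin 9: 11 + 9 = 20
  cabin 10: 10 + 9 = 19
No arrangement into 9 cabins stays within capacity, so 10 is optimal.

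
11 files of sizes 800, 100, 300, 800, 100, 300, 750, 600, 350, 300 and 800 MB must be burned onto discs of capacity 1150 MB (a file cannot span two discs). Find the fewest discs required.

Total = 800 + 800 + 800 + 750 + 600 + 350 + 300 + 300 + 300 + 100 + 100 = 5200 MB.
Lower bound: ⌈5200/1150⌉ = 5 discs.
A packing using 5 discs:
  disc 1: 800 + 350 = 1150
  disc 2: 800 + 300 = 1100
  disc 3: 800 + 300 = 1100
  disc 4: 750 + 300 + 100 = 1150
  disc 5: 600 + 100 = 700
This matches the lower bound, so 5 is optimal.

5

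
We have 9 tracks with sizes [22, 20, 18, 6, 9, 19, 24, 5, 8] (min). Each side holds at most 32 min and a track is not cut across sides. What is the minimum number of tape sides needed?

5

Total = 24 + 22 + 20 + 19 + 18 + 9 + 8 + 6 + 5 = 131 min.
Lower bound: ⌈131/32⌉ = 5 tape sides.
A packing using 5 tape sides:
  side 1: 24 + 8 = 32
  side 2: 22 + 9 = 31
  side 3: 20 + 6 + 5 = 31
  side 4: 19 = 19
  side 5: 18 = 18
This matches the lower bound, so 5 is optimal.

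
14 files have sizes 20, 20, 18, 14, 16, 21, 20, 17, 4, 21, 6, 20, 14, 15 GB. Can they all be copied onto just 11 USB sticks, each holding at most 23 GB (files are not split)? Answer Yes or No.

No

Total = 226 GB; ⌈226/23⌉ = 10.
12 files each exceed half the capacity and cannot share a USB stick, forcing at least 12 USB sticks.
At least 12 USB sticks are required, but only 11 are allowed.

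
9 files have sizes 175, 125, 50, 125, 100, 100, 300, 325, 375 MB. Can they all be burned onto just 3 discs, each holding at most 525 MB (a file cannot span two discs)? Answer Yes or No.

Total = 1675 MB; ⌈1675/525⌉ = 4.
At least 4 discs are required, but only 3 are allowed.

No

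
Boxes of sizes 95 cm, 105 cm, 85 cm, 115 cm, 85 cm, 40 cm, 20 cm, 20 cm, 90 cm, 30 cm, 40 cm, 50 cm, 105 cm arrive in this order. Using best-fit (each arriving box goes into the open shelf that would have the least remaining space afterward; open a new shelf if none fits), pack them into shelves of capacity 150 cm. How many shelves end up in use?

7

  95 → shelf 1 (new)  [load 95/150]
  105 → shelf 2 (new)  [load 105/150]
  85 → shelf 3 (new)  [load 85/150]
  115 → shelf 4 (new)  [load 115/150]
  85 → shelf 5 (new)  [load 85/150]
  40 → shelf 2  [load 145/150]
  20 → shelf 4  [load 135/150]
  20 → shelf 1  [load 115/150]
  90 → shelf 6 (new)  [load 90/150]
  30 → shelf 1  [load 145/150]
  40 → shelf 6  [load 130/150]
  50 → shelf 3  [load 135/150]
  105 → shelf 7 (new)  [load 105/150]
7 shelves opened.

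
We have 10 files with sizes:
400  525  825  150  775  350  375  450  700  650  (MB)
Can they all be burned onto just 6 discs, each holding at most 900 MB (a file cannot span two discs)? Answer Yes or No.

Total = 5200 MB; ⌈5200/900⌉ = 6.
The bound of 6 does not rule out 6, but exhaustive search shows no assignment into 6 discs of capacity 900 MB exists — the minimum is 7.

No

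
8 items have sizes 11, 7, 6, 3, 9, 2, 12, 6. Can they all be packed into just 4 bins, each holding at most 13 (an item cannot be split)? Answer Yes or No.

No

Total = 56; ⌈56/13⌉ = 5.
At least 5 bins are required, but only 4 are allowed.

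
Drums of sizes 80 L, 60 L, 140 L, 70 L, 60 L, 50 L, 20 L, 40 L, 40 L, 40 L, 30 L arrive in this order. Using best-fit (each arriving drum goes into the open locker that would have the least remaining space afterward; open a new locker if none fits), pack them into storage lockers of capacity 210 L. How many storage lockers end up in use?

4

  80 → locker 1 (new)  [load 80/210]
  60 → locker 1  [load 140/210]
  140 → locker 2 (new)  [load 140/210]
  70 → locker 1  [load 210/210]
  60 → locker 2  [load 200/210]
  50 → locker 3 (new)  [load 50/210]
  20 → locker 3  [load 70/210]
  40 → locker 3  [load 110/210]
  40 → locker 3  [load 150/210]
  40 → locker 3  [load 190/210]
  30 → locker 4 (new)  [load 30/210]
4 storage lockers opened.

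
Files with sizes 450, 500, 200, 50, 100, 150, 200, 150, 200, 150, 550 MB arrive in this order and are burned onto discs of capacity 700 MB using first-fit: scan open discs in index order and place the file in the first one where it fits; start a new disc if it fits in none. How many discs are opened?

4

  450 → disc 1 (new)  [load 450/700]
  500 → disc 2 (new)  [load 500/700]
  200 → disc 1  [load 650/700]
  50 → disc 1  [load 700/700]
  100 → disc 2  [load 600/700]
  150 → disc 3 (new)  [load 150/700]
  200 → disc 3  [load 350/700]
  150 → disc 3  [load 500/700]
  200 → disc 3  [load 700/700]
  150 → disc 4 (new)  [load 150/700]
  550 → disc 4  [load 700/700]
4 discs opened.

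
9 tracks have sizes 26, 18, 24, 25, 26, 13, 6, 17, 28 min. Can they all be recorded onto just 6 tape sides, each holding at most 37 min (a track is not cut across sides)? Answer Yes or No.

A valid assignment using 6 tape sides:
  side 1: 28 + 6 = 34
  side 2: 26 = 26
  side 3: 26 = 26
  side 4: 25 = 25
  side 5: 24 + 13 = 37
  side 6: 18 + 17 = 35
Every load is within 37 min, so 6 tape sides suffice.

Yes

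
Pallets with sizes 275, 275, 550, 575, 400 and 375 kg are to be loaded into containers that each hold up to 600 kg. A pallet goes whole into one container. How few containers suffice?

Total = 575 + 550 + 400 + 375 + 275 + 275 = 2450 kg.
Lower bound: ⌈2450/600⌉ = 5 containers.
A packing using 5 containers:
  container 1: 575 = 575
  container 2: 550 = 550
  container 3: 400 = 400
  container 4: 375 = 375
  container 5: 275 + 275 = 550
This matches the lower bound, so 5 is optimal.

5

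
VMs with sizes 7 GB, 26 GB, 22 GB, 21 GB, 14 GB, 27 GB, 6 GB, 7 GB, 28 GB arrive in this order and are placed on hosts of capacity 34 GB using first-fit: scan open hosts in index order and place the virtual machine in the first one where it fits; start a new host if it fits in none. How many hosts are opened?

6

  7 → host 1 (new)  [load 7/34]
  26 → host 1  [load 33/34]
  22 → host 2 (new)  [load 22/34]
  21 → host 3 (new)  [load 21/34]
  14 → host 4 (new)  [load 14/34]
  27 → host 5 (new)  [load 27/34]
  6 → host 2  [load 28/34]
  7 → host 3  [load 28/34]
  28 → host 6 (new)  [load 28/34]
6 hosts opened.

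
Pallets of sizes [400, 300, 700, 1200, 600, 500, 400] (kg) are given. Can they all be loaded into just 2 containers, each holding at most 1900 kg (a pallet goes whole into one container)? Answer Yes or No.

No

Total = 4100 kg; ⌈4100/1900⌉ = 3.
At least 3 containers are required, but only 2 are allowed.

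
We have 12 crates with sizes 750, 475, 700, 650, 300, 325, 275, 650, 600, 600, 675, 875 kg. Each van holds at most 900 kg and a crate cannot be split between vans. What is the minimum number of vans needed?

9

Total = 875 + 750 + 700 + 675 + 650 + 650 + 600 + 600 + 475 + 325 + 300 + 275 = 6875 kg.
Lower bound: ⌈6875/900⌉ = 8 vans.
Also, 9 crates each exceed 450 kg, and no two of those can share a van, so at least 9 vans are needed.
A packing using 9 vans:
  van 1: 875 = 875
  van 2: 750 = 750
  van 3: 700 = 700
  van 4: 675 = 675
  van 5: 650 = 650
  van 6: 650 = 650
  van 7: 600 + 300 = 900
  van 8: 600 + 275 = 875
  van 9: 475 + 325 = 800
This matches the lower bound, so 9 is optimal.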